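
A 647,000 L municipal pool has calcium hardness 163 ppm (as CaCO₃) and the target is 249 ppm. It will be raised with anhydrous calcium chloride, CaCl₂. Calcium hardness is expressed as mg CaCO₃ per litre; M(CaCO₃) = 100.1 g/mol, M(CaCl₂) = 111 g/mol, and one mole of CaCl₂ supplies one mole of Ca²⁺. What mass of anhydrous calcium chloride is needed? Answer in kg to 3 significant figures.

61.7 kg

Hardness to add: (249 − 163) = 86 mg/L as CaCO₃ × 647,000 L = 55,640 g as CaCO₃.
Moles of Ca²⁺ (1 mol Ca²⁺ ≡ 1 mol CaCO₃): 55,640 / 100.1 g/mol = 555.9 mol.
Mass of CaCl₂: 555.9 × 111 = 61,700 g.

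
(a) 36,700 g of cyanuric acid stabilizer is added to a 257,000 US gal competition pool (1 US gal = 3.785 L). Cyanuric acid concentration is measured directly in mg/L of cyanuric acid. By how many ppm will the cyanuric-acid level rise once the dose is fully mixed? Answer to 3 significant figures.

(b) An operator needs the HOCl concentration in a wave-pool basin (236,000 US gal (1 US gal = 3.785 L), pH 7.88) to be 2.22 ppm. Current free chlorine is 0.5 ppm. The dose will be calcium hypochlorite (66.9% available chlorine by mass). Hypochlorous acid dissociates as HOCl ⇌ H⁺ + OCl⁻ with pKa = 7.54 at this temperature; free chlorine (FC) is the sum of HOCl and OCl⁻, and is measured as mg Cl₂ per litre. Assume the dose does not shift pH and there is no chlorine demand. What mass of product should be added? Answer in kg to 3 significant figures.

(a) 37.7 ppm; (b) 8.78 kg

(a) Volume: 257,000 US gal × 3.785 L/gal = 972,745 L.
(a) Rise: 36,700 g / 972,745 L × 1000 = 37.73 mg/L.

(b) Volume: 236,000 US gal × 3.785 L/gal = 893,260 L.
(b) [OCl⁻]/[HOCl] = 10^(pH − pKa) = 10^(7.88 − 7.54) = 2.188; fraction as HOCl = 1/(1 + 2.188) = 0.3137.
(b) Free chlorine required for 2.22 ppm HOCl: 2.22 / 0.3137 = 7.077 ppm.
(b) FC to add: 7.077 − 0.5 = 6.577 mg/L as Cl₂.
(b) Cl₂ equivalent: 6.577 mg/L × 893,260 L = 5875 g.
(b) Product at 66.9% available Cl: 5875 / 0.669 = 8781 g.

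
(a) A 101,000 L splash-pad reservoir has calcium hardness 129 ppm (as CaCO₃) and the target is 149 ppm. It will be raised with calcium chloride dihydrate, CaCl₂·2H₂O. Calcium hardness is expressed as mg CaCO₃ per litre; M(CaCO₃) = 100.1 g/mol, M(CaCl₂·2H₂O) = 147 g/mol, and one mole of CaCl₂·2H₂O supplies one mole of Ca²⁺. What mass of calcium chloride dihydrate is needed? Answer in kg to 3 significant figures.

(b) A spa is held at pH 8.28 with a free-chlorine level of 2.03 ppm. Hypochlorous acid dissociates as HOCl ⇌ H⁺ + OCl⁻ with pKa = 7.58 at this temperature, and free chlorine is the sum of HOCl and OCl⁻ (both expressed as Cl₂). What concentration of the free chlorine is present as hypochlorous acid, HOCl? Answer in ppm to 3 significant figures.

(a) Hardness to add: (149 − 129) = 20 mg/L as CaCO₃ × 101,000 L = 2020 g as CaCO₃.
(a) Moles of Ca²⁺ (1 mol Ca²⁺ ≡ 1 mol CaCO₃): 2020 / 100.1 g/mol = 20.18 mol.
(a) Mass of CaCl₂·2H₂O: 20.18 × 147 = 2966 g.

(b) [OCl⁻]/[HOCl] = 10^(pH − pKa) = 10^(8.28 − 7.58) = 10^0.70 = 5.012.
(b) Fraction as HOCl = 1 / (1 + 5.012) = 0.1663.
(b) HOCl = 0.1663 × 2.03 ppm = 0.3377 ppm.

(a) 2.97 kg; (b) 0.338 ppm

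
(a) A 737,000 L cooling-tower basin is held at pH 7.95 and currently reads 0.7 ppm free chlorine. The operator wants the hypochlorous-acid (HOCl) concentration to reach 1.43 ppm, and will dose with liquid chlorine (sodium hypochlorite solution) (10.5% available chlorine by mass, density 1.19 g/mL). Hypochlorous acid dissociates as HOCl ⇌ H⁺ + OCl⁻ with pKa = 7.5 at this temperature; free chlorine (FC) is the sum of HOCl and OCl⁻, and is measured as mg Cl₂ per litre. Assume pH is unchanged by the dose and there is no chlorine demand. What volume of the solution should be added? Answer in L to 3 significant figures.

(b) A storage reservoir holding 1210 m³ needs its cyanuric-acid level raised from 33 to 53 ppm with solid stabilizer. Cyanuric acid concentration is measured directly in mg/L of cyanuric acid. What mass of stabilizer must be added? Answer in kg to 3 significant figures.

(a) 28.1 L; (b) 24.2 kg

(a) [OCl⁻]/[HOCl] = 10^(pH − pKa) = 10^(7.95 − 7.5) = 2.818; fraction as HOCl = 1/(1 + 2.818) = 0.2619.
(a) Free chlorine required for 1.43 ppm HOCl: 1.43 / 0.2619 = 5.46 ppm.
(a) FC to add: 5.46 − 0.7 = 4.76 mg/L as Cl₂.
(a) Cl₂ equivalent: 4.76 mg/L × 737,000 L = 3508 g.
(a) Product at 10.5% available Cl: 3508 / 0.105 = 33,410 g.
(a) Volume: 33,410 g ÷ 1.19 g/mL = 28,080 mL.

(b) Volume: 1210 m³ = 1,210,000 L.
(b) CYA to add: (53 − 33) = 20 mg/L × 1,210,000 L = 24,200 g cyanuric acid.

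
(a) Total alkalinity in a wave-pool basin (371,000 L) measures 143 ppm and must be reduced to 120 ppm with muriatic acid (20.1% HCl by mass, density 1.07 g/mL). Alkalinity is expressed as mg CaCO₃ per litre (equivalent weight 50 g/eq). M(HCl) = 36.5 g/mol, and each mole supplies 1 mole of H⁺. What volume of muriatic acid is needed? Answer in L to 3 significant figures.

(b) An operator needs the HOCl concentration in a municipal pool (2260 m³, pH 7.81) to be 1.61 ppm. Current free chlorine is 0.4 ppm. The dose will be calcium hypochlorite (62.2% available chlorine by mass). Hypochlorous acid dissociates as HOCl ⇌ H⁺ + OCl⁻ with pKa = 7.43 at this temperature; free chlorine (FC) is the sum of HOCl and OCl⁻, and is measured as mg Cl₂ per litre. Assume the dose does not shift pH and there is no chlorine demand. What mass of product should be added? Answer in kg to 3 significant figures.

(a) 29.0 L; (b) 18.4 kg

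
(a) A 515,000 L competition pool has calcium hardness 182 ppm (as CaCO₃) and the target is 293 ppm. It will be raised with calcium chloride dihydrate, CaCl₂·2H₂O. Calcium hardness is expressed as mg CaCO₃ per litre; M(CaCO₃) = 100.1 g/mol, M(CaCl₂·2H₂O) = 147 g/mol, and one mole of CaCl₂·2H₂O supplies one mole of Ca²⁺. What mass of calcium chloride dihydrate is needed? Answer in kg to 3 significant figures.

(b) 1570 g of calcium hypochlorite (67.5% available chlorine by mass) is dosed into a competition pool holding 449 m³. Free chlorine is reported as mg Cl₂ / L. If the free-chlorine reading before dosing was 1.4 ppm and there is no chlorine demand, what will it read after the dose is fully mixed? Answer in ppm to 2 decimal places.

(a) 83.9 kg; (b) 3.76 ppm

(a) Hardness to add: (293 − 182) = 111 mg/L as CaCO₃ × 515,000 L = 57,160 g as CaCO₃.
(a) Moles of Ca²⁺ (1 mol Ca²⁺ ≡ 1 mol CaCO₃): 57,160 / 100.1 g/mol = 571.1 mol.
(a) Mass of CaCl₂·2H₂O: 571.1 × 147 = 83,950 g.

(b) Volume: 449 m³ = 449,000 L.
(b) Available chlorine delivered: 1570 g × 0.675 = 1060 g as Cl₂.
(b) Concentration rise: 1060 g / 449,000 L = 2.36 mg/L = 2.36 ppm.
(b) Final FC: 1.4 + 2.36 = 3.76 ppm.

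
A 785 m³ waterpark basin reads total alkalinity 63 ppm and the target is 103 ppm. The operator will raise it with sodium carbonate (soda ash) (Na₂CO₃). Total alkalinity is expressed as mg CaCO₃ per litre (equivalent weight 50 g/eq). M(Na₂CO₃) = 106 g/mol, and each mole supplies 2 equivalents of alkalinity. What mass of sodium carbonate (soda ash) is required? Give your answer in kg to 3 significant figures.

33.3 kg

Volume: 785 m³ = 785,000 L.
Alkalinity to add: (103 − 63) = 40 mg/L as CaCO₃ × 785,000 L = 31,400 g as CaCO₃.
Equivalents: 31,400 g ÷ 50 g/eq = 628 eq.
Each mole of Na₂CO₃ supplies 2 eq, so 628 / 2 = 314 mol.
Mass: 314 mol × 106 g/mol = 33,280 g.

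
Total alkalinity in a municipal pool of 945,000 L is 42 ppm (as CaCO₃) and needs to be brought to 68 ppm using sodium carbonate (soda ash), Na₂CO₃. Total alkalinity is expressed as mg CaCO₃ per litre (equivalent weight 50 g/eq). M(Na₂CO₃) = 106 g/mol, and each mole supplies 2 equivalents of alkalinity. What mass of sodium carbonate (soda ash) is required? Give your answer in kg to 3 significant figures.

Alkalinity to add: (68 − 42) = 26 mg/L as CaCO₃ × 945,000 L = 24,570 g as CaCO₃.
Equivalents: 24,570 g ÷ 50 g/eq = 491.4 eq.
Each mole of Na₂CO₃ supplies 2 eq, so 491.4 / 2 = 245.7 mol.
Mass: 245.7 mol × 106 g/mol = 26,040 g.

26.0 kg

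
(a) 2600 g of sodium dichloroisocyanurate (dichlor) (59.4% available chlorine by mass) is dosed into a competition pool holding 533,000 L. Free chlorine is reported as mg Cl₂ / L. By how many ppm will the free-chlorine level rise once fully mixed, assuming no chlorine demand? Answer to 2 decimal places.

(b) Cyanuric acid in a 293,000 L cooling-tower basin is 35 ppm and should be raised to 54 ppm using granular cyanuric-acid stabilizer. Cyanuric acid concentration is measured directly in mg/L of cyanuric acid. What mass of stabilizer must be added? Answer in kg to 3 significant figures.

(a) Available chlorine delivered: 2600 g × 0.594 = 1544 g as Cl₂.
(a) Concentration rise: 1544 g / 533,000 L = 2.898 mg/L = 2.90 ppm.

(b) CYA to add: (54 − 35) = 19 mg/L × 293,000 L = 5567 g cyanuric acid.

(a) 2.90 ppm; (b) 5.57 kg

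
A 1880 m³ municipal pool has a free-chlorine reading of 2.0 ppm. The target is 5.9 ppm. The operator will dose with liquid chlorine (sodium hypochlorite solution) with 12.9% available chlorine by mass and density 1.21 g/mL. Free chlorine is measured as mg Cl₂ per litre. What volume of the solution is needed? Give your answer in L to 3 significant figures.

47.0 L

Volume: 1880 m³ = 1,880,000 L.
Chlorine deficit: 5.9 − 2.0 = 3.9 ppm = 3.9 mg/L as Cl₂.
Cl₂ equivalent needed: 3.9 mg/L × 1,880,000 L = 7,332,000 mg = 7332 g.
Product at 12.9% available chlorine: 7332 / 0.129 = 56,840 g.
Volume at density 1.21 g/mL: 56,840 g ÷ 1.21 g/mL = 46,970 mL.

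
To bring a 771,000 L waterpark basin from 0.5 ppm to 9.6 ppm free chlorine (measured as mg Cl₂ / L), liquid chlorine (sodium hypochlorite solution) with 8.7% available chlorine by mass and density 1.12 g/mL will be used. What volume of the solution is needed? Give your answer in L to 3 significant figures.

Chlorine deficit: 9.6 − 0.5 = 9.1 ppm = 9.1 mg/L as Cl₂.
Cl₂ equivalent needed: 9.1 mg/L × 771,000 L = 7,016,000 mg = 7016 g.
Product at 8.7% available chlorine: 7016 / 0.087 = 80,640 g.
Volume at density 1.12 g/mL: 80,640 g ÷ 1.12 g/mL = 72,000 mL.

72.0 L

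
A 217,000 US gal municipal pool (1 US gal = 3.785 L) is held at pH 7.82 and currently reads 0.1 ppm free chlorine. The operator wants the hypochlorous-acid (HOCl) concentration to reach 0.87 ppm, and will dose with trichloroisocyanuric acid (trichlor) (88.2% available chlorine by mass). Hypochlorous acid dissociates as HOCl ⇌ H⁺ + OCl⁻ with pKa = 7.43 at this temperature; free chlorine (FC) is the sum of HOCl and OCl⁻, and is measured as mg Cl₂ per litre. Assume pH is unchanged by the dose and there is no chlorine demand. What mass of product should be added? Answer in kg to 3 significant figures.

2.71 kg

Volume: 217,000 US gal × 3.785 L/gal = 821,345 L.
[OCl⁻]/[HOCl] = 10^(pH − pKa) = 10^(7.82 − 7.43) = 2.455; fraction as HOCl = 1/(1 + 2.455) = 0.2895.
Free chlorine required for 0.87 ppm HOCl: 0.87 / 0.2895 = 3.006 ppm.
FC to add: 3.006 − 0.1 = 2.906 mg/L as Cl₂.
Cl₂ equivalent: 2.906 mg/L × 821,345 L = 2386 g.
Product at 88.2% available Cl: 2386 / 0.882 = 2706 g.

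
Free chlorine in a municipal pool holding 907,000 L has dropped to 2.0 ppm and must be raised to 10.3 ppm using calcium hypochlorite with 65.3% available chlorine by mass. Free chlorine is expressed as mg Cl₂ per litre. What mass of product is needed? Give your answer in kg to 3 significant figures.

Chlorine deficit: 10.3 − 2.0 = 8.3 ppm = 8.3 mg/L as Cl₂.
Cl₂ equivalent needed: 8.3 mg/L × 907,000 L = 7,528,000 mg = 7528 g.
Product at 65.3% available chlorine: 7528 / 0.653 = 11,530 g.

11.5 kg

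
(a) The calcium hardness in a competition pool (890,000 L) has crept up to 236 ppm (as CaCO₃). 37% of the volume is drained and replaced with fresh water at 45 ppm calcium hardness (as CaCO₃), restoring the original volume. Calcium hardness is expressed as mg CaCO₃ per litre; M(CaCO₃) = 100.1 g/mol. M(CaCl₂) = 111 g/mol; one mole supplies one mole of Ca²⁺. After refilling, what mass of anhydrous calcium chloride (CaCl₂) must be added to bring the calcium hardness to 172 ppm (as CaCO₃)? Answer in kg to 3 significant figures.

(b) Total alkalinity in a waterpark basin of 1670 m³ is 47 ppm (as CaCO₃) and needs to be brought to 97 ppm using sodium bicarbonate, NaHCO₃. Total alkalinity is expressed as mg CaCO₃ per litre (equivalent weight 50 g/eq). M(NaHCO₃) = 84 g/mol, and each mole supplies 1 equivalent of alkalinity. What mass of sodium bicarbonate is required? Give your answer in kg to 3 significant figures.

(a) After draining 37% and refilling: 236 × 0.63 + 45 × 0.37 = 165.33 ppm.
(a) Deficit to target: 172 − 165.33 = 6.67 mg/L.
(a) As CaCO₃: 6.67 mg/L × 890,000 L = 5936 g; ÷ 100.1 = 59.3 mol Ca²⁺.
(a) Mass: 59.3 × 111 = 6583 g.

(b) Volume: 1670 m³ = 1,670,000 L.
(b) Alkalinity to add: (97 − 47) = 50 mg/L as CaCO₃ × 1,670,000 L = 83,500 g as CaCO₃.
(b) Equivalents: 83,500 g ÷ 50 g/eq = 1670 eq.
(b) NaHCO₃ supplies 1 eq per mole → 1670 mol.
(b) Mass: 1670 mol × 84 g/mol = 140,300 g.

(a) 6.58 kg; (b) 140 kg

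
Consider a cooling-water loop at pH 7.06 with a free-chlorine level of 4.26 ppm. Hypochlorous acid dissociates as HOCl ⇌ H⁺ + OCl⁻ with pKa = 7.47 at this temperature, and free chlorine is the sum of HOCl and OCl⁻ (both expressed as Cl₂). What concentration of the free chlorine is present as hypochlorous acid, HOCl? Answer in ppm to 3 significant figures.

[OCl⁻]/[HOCl] = 10^(pH − pKa) = 10^(7.06 − 7.47) = 10^-0.41 = 0.389.
Fraction as HOCl = 1 / (1 + 0.389) = 0.7199.
HOCl = 0.7199 × 4.26 ppm = 3.067 ppm.

3.07 ppm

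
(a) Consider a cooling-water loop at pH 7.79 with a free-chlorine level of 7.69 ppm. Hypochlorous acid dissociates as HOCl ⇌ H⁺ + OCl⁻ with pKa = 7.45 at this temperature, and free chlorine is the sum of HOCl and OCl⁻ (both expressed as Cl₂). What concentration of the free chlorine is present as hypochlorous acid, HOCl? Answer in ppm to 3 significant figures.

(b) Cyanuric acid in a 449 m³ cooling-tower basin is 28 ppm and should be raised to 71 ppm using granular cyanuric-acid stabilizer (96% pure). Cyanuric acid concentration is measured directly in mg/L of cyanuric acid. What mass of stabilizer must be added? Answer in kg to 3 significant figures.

(a) 2.41 ppm; (b) 20.1 kg

(a) [OCl⁻]/[HOCl] = 10^(pH − pKa) = 10^(7.79 − 7.45) = 10^0.34 = 2.188.
(a) Fraction as HOCl = 1 / (1 + 2.188) = 0.3137.
(a) HOCl = 0.3137 × 7.69 ppm = 2.412 ppm.

(b) Volume: 449 m³ = 449,000 L.
(b) CYA to add: (71 − 28) = 43 mg/L × 449,000 L = 19,310 g cyanuric acid.
(b) At 96% purity: 19,310 / 0.96 = 20,110 g product.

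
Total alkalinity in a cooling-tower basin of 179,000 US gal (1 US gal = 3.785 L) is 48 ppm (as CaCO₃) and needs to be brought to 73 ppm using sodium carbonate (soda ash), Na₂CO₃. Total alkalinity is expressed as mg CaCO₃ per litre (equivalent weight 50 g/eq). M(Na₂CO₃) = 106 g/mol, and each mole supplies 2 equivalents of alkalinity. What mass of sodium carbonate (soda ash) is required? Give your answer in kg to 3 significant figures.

18.0 kg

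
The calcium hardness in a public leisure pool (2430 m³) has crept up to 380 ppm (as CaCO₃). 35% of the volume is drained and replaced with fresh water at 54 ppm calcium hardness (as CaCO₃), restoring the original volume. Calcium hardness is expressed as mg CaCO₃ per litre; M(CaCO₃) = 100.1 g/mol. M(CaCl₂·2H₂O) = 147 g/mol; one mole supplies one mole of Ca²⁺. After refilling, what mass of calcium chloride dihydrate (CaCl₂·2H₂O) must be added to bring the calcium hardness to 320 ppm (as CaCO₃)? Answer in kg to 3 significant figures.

193 kg

Volume: 2430 m³ = 2,430,000 L.
After draining 35% and refilling: 380 × 0.65 + 54 × 0.35 = 265.9 ppm.
Deficit to target: 320 − 265.9 = 54.1 mg/L.
As CaCO₃: 54.1 mg/L × 2,430,000 L = 131,500 g; ÷ 100.1 = 1313 mol Ca²⁺.
Mass: 1313 × 147 = 193,100 g.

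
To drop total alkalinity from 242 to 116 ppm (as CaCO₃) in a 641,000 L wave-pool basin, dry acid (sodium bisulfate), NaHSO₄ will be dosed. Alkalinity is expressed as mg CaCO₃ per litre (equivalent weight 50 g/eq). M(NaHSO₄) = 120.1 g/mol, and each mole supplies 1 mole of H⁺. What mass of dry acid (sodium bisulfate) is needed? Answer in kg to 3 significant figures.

194 kg

Alkalinity to neutralize: (242 − 116) = 126 mg/L as CaCO₃ × 641,000 L = 80,770 g as CaCO₃.
Equivalents of H⁺ required: 80,770 ÷ 50 g/eq = 1615 eq = 1615 mol NaHSO₄.
Mass of NaHSO₄: 1615 × 120.1 = 194,000 g.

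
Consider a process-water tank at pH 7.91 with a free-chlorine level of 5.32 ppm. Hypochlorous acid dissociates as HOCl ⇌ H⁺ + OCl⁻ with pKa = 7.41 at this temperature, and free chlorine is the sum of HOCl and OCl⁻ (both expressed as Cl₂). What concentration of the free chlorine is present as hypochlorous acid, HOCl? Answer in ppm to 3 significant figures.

[OCl⁻]/[HOCl] = 10^(pH − pKa) = 10^(7.91 − 7.41) = 10^0.50 = 3.162.
Fraction as HOCl = 1 / (1 + 3.162) = 0.2403.
HOCl = 0.2403 × 5.32 ppm = 1.278 ppm.

1.28 ppm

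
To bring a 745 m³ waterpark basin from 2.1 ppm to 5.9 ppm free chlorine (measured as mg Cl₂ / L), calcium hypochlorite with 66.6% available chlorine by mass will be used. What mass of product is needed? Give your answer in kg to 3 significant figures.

4.25 kg

Volume: 745 m³ = 745,000 L.
Chlorine deficit: 5.9 − 2.1 = 3.8 ppm = 3.8 mg/L as Cl₂.
Cl₂ equivalent needed: 3.8 mg/L × 745,000 L = 2,831,000 mg = 2831 g.
Product at 66.6% available chlorine: 2831 / 0.666 = 4251 g.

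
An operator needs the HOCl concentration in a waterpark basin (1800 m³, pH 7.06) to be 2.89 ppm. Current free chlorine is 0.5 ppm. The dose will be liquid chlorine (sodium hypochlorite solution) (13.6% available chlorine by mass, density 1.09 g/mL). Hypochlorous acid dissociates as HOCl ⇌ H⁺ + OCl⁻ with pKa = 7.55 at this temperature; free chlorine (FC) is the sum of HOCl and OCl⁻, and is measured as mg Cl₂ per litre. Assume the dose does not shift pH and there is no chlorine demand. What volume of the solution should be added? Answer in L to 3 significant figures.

40.4 L

Volume: 1800 m³ = 1,800,000 L.
[OCl⁻]/[HOCl] = 10^(pH − pKa) = 10^(7.06 − 7.55) = 0.3236; fraction as HOCl = 1/(1 + 0.3236) = 0.7555.
Free chlorine required for 2.89 ppm HOCl: 2.89 / 0.7555 = 3.825 ppm.
FC to add: 3.825 − 0.5 = 3.325 mg/L as Cl₂.
Cl₂ equivalent: 3.325 mg/L × 1,800,000 L = 5985 g.
Product at 13.6% available Cl: 5985 / 0.136 = 44,010 g.
Volume: 44,010 g ÷ 1.09 g/mL = 40,380 mL.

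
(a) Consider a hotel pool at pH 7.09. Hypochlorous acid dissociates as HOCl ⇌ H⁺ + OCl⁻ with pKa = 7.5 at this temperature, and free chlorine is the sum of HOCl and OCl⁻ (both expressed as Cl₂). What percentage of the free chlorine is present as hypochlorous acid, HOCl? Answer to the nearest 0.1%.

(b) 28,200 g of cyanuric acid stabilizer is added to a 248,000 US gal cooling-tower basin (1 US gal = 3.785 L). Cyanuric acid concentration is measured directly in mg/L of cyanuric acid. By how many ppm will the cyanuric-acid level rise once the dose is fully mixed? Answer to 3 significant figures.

(a) 72.0%; (b) 30.0 ppm

(a) [OCl⁻]/[HOCl] = 10^(pH − pKa) = 10^(7.09 − 7.5) = 10^-0.41 = 0.389.
(a) Fraction as HOCl = 1 / (1 + 0.389) = 0.7199.

(b) Volume: 248,000 US gal × 3.785 L/gal = 938,680 L.
(b) Rise: 28,200 g / 938,680 L × 1000 = 30.04 mg/L.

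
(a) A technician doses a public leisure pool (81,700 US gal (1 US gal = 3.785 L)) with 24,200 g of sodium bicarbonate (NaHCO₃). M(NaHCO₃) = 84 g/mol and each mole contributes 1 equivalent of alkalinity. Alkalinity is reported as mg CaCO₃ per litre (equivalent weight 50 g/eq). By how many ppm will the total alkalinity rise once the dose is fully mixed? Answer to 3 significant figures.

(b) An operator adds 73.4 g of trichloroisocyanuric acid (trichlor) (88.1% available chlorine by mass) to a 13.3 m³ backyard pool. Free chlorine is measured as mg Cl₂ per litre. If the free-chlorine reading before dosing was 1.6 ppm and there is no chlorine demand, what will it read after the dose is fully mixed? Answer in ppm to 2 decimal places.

(a) Volume: 81,700 US gal × 3.785 L/gal = 309,234 L.
(a) Moles of NaHCO₃: 24,200 g ÷ 84 g/mol = 288.1 mol → 288.1 eq of alkalinity.
(a) As CaCO₃: 288.1 eq × 50 g/eq = 14,400 g.
(a) Rise: 14,400 g / 309,234 L × 1000 = 46.58 mg/L.

(b) Volume: 13.3 m³ = 13,300 L.
(b) Available chlorine delivered: 73.4 g × 0.881 = 64.67 g as Cl₂.
(b) Concentration rise: 64.67 g / 13,300 L = 4.862 mg/L = 4.86 ppm.
(b) Final FC: 1.6 + 4.86 = 6.46 ppm.

(a) 46.6 ppm; (b) 6.46 ppm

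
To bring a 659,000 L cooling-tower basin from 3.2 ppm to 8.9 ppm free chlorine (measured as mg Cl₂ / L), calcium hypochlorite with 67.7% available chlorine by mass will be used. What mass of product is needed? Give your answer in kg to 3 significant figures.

Chlorine deficit: 8.9 − 3.2 = 5.7 ppm = 5.7 mg/L as Cl₂.
Cl₂ equivalent needed: 5.7 mg/L × 659,000 L = 3,756,000 mg = 3756 g.
Product at 67.7% available chlorine: 3756 / 0.677 = 5548 g.

5.55 kg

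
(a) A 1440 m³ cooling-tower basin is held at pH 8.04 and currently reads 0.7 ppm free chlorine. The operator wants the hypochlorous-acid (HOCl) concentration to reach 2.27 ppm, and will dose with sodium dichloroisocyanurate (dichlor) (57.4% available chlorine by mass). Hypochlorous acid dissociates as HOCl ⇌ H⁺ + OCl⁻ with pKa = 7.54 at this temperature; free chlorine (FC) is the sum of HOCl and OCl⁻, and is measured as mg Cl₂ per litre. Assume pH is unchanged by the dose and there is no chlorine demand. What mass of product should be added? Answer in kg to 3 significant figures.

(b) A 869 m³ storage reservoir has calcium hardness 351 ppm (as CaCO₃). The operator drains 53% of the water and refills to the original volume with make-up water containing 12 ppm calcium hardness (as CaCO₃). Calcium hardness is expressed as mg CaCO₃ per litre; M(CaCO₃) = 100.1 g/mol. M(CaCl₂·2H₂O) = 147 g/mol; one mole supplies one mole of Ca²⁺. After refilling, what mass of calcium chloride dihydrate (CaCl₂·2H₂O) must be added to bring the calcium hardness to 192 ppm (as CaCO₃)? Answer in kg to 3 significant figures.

(a) Volume: 1440 m³ = 1,440,000 L.
(a) [OCl⁻]/[HOCl] = 10^(pH − pKa) = 10^(8.04 − 7.54) = 3.162; fraction as HOCl = 1/(1 + 3.162) = 0.2403.
(a) Free chlorine required for 2.27 ppm HOCl: 2.27 / 0.2403 = 9.448 ppm.
(a) FC to add: 9.448 − 0.7 = 8.748 mg/L as Cl₂.
(a) Cl₂ equivalent: 8.748 mg/L × 1,440,000 L = 12,600 g.
(a) Product at 57.4% available Cl: 12,600 / 0.574 = 21,950 g.

(b) Volume: 869 m³ = 869,000 L.
(b) After draining 53% and refilling: 351 × 0.47 + 12 × 0.53 = 171.33 ppm.
(b) Deficit to target: 192 − 171.33 = 20.67 mg/L.
(b) As CaCO₃: 20.67 mg/L × 869,000 L = 17,960 g; ÷ 100.1 = 179.4 mol Ca²⁺.
(b) Mass: 179.4 × 147 = 26,380 g.

(a) 21.9 kg; (b) 26.4 kg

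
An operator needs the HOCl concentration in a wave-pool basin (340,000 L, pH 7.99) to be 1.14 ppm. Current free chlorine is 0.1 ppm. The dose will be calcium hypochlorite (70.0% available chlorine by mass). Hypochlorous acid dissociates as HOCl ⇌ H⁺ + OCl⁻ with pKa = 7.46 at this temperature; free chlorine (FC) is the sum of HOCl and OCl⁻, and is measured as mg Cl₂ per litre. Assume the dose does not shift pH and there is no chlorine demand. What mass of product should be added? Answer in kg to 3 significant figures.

2.38 kg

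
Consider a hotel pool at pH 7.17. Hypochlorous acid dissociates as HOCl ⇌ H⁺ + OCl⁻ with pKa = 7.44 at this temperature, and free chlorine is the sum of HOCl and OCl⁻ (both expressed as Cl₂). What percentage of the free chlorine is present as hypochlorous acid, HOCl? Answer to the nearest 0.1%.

65.1%

[OCl⁻]/[HOCl] = 10^(pH − pKa) = 10^(7.17 − 7.44) = 10^-0.27 = 0.537.
Fraction as HOCl = 1 / (1 + 0.537) = 0.6506.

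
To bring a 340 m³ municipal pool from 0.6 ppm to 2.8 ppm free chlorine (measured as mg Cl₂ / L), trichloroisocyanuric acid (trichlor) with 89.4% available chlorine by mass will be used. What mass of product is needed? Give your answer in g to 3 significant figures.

837 g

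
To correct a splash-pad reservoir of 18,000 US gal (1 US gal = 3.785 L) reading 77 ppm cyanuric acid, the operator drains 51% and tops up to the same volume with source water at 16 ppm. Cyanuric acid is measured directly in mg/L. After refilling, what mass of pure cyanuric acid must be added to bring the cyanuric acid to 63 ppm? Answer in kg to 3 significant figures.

1.17 kg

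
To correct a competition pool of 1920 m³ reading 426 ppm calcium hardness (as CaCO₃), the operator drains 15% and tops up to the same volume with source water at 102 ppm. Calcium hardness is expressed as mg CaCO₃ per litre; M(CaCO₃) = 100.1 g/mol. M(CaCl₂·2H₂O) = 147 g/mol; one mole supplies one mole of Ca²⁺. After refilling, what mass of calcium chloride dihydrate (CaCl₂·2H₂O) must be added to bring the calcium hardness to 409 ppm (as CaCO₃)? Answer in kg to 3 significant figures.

Volume: 1920 m³ = 1,920,000 L.
After draining 15% and refilling: 426 × 0.85 + 102 × 0.15 = 377.4 ppm.
Deficit to target: 409 − 377.4 = 31.6 mg/L.
As CaCO₃: 31.6 mg/L × 1,920,000 L = 60,670 g; ÷ 100.1 = 606.1 mol Ca²⁺.
Mass: 606.1 × 147 = 89,100 g.

89.1 kg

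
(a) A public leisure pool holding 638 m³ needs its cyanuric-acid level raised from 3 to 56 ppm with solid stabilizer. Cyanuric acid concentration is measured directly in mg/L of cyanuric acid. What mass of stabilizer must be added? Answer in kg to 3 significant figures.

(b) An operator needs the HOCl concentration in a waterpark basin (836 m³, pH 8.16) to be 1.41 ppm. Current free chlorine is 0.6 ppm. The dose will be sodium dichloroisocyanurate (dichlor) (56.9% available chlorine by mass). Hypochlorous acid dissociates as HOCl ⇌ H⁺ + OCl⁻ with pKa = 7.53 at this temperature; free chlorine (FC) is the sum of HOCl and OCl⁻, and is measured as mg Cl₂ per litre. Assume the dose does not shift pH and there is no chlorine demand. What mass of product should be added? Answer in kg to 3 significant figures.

(a) 33.8 kg; (b) 10.0 kg

(a) Volume: 638 m³ = 638,000 L.
(a) CYA to add: (56 − 3) = 53 mg/L × 638,000 L = 33,810 g cyanuric acid.

(b) Volume: 836 m³ = 836,000 L.
(b) [OCl⁻]/[HOCl] = 10^(pH − pKa) = 10^(8.16 − 7.53) = 4.266; fraction as HOCl = 1/(1 + 4.266) = 0.1899.
(b) Free chlorine required for 1.41 ppm HOCl: 1.41 / 0.1899 = 7.425 ppm.
(b) FC to add: 7.425 − 0.6 = 6.825 mg/L as Cl₂.
(b) Cl₂ equivalent: 6.825 mg/L × 836,000 L = 5706 g.
(b) Product at 56.9% available Cl: 5706 / 0.569 = 10,030 g.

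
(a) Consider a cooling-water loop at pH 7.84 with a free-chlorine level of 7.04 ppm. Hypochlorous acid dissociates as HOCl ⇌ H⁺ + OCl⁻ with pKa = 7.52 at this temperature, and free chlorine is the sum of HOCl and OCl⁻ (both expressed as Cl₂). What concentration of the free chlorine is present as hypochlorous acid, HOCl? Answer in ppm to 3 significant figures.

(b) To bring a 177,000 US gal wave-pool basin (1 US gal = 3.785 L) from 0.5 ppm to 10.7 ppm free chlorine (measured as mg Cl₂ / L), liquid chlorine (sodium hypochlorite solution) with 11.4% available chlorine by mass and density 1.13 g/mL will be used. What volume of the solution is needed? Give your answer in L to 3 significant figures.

(a) 2.28 ppm; (b) 53.0 L

(a) [OCl⁻]/[HOCl] = 10^(pH − pKa) = 10^(7.84 − 7.52) = 10^0.32 = 2.089.
(a) Fraction as HOCl = 1 / (1 + 2.089) = 0.3237.
(a) HOCl = 0.3237 × 7.04 ppm = 2.279 ppm.

(b) Volume: 177,000 US gal × 3.785 L/gal = 669,945 L.
(b) Chlorine deficit: 10.7 − 0.5 = 10.2 ppm = 10.2 mg/L as Cl₂.
(b) Cl₂ equivalent needed: 10.2 mg/L × 669,945 L = 6,833,000 mg = 6833 g.
(b) Product at 11.4% available chlorine: 6833 / 0.114 = 59,940 g.
(b) Volume at density 1.13 g/mL: 59,940 g ÷ 1.13 g/mL = 53,050 mL.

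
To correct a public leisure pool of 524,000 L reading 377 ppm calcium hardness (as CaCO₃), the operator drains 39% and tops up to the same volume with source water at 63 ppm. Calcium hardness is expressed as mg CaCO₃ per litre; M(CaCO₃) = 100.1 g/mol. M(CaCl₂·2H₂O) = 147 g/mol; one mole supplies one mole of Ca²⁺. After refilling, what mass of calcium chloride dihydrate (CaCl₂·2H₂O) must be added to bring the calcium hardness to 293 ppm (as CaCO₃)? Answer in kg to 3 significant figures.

After draining 39% and refilling: 377 × 0.61 + 63 × 0.39 = 254.54 ppm.
Deficit to target: 293 − 254.54 = 38.46 mg/L.
As CaCO₃: 38.46 mg/L × 524,000 L = 20,150 g; ÷ 100.1 = 201.3 mol Ca²⁺.
Mass: 201.3 × 147 = 29,600 g.

29.6 kg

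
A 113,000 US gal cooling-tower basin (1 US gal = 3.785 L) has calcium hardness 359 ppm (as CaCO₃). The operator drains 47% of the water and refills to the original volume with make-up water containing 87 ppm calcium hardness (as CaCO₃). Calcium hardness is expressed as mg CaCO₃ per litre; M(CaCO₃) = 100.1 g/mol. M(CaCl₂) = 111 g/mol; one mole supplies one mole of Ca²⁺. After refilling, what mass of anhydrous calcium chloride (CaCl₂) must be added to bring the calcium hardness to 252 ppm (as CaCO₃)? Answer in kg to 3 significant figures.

9.88 kg

Volume: 113,000 US gal × 3.785 L/gal = 427,705 L.
After draining 47% and refilling: 359 × 0.53 + 87 × 0.47 = 231.16 ppm.
Deficit to target: 252 − 231.16 = 20.84 mg/L.
As CaCO₃: 20.84 mg/L × 427,705 L = 8913 g; ÷ 100.1 = 89.04 mol Ca²⁺.
Mass: 89.04 × 111 = 9884 g.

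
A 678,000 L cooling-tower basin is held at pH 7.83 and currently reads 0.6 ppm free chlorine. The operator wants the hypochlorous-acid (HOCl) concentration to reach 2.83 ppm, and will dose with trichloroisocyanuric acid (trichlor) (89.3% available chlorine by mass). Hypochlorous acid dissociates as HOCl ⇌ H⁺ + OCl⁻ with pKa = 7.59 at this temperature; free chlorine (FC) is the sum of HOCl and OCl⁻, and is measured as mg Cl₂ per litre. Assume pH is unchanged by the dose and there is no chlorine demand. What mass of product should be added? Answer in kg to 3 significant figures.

5.43 kg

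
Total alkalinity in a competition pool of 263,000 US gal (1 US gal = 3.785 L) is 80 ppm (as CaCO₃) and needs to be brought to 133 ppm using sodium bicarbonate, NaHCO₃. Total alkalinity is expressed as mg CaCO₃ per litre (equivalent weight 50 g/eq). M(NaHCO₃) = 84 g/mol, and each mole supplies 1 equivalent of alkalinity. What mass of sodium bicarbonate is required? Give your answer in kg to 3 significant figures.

88.6 kg

Volume: 263,000 US gal × 3.785 L/gal = 995,455 L.
Alkalinity to add: (133 − 80) = 53 mg/L as CaCO₃ × 995,455 L = 52,760 g as CaCO₃.
Equivalents: 52,760 g ÷ 50 g/eq = 1055 eq.
NaHCO₃ supplies 1 eq per mole → 1055 mol.
Mass: 1055 mol × 84 g/mol = 88,640 g.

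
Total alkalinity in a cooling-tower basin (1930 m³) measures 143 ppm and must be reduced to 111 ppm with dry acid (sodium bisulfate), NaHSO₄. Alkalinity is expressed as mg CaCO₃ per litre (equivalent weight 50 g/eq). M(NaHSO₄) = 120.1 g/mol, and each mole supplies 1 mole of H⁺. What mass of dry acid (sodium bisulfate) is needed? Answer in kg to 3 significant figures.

Volume: 1930 m³ = 1,930,000 L.
Alkalinity to neutralize: (143 − 111) = 32 mg/L as CaCO₃ × 1,930,000 L = 61,760 g as CaCO₃.
Equivalents of H⁺ required: 61,760 ÷ 50 g/eq = 1235 eq = 1235 mol NaHSO₄.
Mass of NaHSO₄: 1235 × 120.1 = 148,300 g.

148 kg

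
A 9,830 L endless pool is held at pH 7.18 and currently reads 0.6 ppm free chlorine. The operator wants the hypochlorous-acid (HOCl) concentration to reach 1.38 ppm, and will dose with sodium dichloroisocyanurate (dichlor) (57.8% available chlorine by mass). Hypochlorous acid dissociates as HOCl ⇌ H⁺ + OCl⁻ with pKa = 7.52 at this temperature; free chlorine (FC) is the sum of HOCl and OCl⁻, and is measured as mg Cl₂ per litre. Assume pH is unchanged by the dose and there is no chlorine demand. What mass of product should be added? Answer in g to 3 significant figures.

[OCl⁻]/[HOCl] = 10^(pH − pKa) = 10^(7.18 − 7.52) = 0.4571; fraction as HOCl = 1/(1 + 0.4571) = 0.6863.
Free chlorine required for 1.38 ppm HOCl: 1.38 / 0.6863 = 2.011 ppm.
FC to add: 2.011 − 0.6 = 1.411 mg/L as Cl₂.
Cl₂ equivalent: 1.411 mg/L × 9,830 L = 13.87 g.
Product at 57.8% available Cl: 13.87 / 0.578 = 23.99 g.

24.0 g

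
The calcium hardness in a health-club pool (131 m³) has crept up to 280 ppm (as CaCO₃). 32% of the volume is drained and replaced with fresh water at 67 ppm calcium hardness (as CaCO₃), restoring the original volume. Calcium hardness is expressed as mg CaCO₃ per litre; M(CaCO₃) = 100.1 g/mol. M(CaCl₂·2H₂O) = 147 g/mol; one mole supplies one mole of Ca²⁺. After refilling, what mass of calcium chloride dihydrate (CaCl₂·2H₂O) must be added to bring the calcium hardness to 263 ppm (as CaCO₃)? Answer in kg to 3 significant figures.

9.84 kg

Volume: 131 m³ = 131,000 L.
After draining 32% and refilling: 280 × 0.68 + 67 × 0.32 = 211.84 ppm.
Deficit to target: 263 − 211.84 = 51.16 mg/L.
As CaCO₃: 51.16 mg/L × 131,000 L = 6702 g; ÷ 100.1 = 66.95 mol Ca²⁺.
Mass: 66.95 × 147 = 9842 g.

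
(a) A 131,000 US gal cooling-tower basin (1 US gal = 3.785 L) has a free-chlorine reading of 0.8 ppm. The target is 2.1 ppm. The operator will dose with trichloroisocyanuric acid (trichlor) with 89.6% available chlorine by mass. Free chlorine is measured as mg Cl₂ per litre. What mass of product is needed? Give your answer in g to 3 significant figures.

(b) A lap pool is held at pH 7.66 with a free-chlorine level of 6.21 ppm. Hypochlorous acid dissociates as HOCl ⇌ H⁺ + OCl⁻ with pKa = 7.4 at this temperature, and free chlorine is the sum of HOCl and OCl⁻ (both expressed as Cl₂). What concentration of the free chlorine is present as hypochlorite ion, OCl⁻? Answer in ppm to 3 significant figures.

(a) Volume: 131,000 US gal × 3.785 L/gal = 495,835 L.
(a) Chlorine deficit: 2.1 − 0.8 = 1.3 ppm = 1.3 mg/L as Cl₂.
(a) Cl₂ equivalent needed: 1.3 mg/L × 495,835 L = 644,600 mg = 644.6 g.
(a) Product at 89.6% available chlorine: 644.6 / 0.896 = 719.4 g.

(b) [OCl⁻]/[HOCl] = 10^(pH − pKa) = 10^(7.66 − 7.4) = 10^0.26 = 1.82.
(b) Fraction as HOCl = 1 / (1 + 1.82) = 0.3546.
(b) OCl⁻ = (1 − 0.3546) × 6.21 ppm = 4.008 ppm.

(a) 719 g; (b) 4.01 ppm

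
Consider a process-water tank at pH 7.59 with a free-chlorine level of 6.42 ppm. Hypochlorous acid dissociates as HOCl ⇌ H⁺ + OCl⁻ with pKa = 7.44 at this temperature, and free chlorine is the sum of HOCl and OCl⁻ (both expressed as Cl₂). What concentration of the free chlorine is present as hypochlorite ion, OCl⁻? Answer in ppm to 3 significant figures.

3.76 ppm

[OCl⁻]/[HOCl] = 10^(pH − pKa) = 10^(7.59 − 7.44) = 10^0.15 = 1.413.
Fraction as HOCl = 1 / (1 + 1.413) = 0.4145.
OCl⁻ = (1 − 0.4145) × 6.42 ppm = 3.759 ppm.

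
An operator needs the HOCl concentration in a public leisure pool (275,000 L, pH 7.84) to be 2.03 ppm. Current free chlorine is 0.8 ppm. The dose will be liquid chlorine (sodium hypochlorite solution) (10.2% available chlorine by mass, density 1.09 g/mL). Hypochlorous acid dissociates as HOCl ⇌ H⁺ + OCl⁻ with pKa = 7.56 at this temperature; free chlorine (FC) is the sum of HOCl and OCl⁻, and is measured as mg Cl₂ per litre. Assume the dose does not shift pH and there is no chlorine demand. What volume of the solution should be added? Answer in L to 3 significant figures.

12.6 L

[OCl⁻]/[HOCl] = 10^(pH − pKa) = 10^(7.84 − 7.56) = 1.905; fraction as HOCl = 1/(1 + 1.905) = 0.3442.
Free chlorine required for 2.03 ppm HOCl: 2.03 / 0.3442 = 5.898 ppm.
FC to add: 5.898 − 0.8 = 5.098 mg/L as Cl₂.
Cl₂ equivalent: 5.098 mg/L × 275,000 L = 1402 g.
Product at 10.2% available Cl: 1402 / 0.102 = 13,740 g.
Volume: 13,740 g ÷ 1.09 g/mL = 12,610 mL.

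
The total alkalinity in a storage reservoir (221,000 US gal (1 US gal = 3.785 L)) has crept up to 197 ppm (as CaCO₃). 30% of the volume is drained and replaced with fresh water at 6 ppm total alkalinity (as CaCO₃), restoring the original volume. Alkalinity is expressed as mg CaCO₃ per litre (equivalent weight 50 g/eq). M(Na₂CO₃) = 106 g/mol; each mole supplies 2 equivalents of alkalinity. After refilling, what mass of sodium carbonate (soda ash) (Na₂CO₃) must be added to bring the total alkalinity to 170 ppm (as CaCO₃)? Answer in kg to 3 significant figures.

Volume: 221,000 US gal × 3.785 L/gal = 836,485 L.
After draining 30% and refilling: 197 × 0.70 + 6 × 0.30 = 139.7 ppm.
Deficit to target: 170 − 139.7 = 30.3 mg/L.
As CaCO₃: 30.3 mg/L × 836,485 L = 25,350 g; ÷ 50 g/eq ÷ 2 = 253.5 mol Na₂CO₃.
Mass: 253.5 × 106 = 26,870 g.

26.9 kg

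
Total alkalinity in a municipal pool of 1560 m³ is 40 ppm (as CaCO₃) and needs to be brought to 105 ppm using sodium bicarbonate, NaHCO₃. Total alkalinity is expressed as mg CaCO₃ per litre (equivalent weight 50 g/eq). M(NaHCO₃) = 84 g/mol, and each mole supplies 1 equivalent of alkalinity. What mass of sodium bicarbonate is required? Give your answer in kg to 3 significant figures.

Volume: 1560 m³ = 1,560,000 L.
Alkalinity to add: (105 − 40) = 65 mg/L as CaCO₃ × 1,560,000 L = 101,400 g as CaCO₃.
Equivalents: 101,400 g ÷ 50 g/eq = 2028 eq.
NaHCO₃ supplies 1 eq per mole → 2028 mol.
Mass: 2028 mol × 84 g/mol = 170,400 g.

170 kg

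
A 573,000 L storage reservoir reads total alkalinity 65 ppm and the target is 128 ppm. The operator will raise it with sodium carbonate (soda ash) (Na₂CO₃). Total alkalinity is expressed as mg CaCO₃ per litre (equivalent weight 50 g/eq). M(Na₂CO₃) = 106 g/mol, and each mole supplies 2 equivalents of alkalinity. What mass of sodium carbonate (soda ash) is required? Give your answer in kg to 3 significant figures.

38.3 kg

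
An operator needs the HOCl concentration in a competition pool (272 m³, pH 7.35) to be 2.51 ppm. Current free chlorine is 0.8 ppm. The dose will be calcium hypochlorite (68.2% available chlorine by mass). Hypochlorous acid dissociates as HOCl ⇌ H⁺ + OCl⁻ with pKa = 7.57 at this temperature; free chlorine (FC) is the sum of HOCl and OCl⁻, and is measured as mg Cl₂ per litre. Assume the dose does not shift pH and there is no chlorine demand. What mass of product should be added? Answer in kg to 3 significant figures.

Volume: 272 m³ = 272,000 L.
[OCl⁻]/[HOCl] = 10^(pH − pKa) = 10^(7.35 − 7.57) = 0.6026; fraction as HOCl = 1/(1 + 0.6026) = 0.624.
Free chlorine required for 2.51 ppm HOCl: 2.51 / 0.624 = 4.022 ppm.
FC to add: 4.022 − 0.8 = 3.222 mg/L as Cl₂.
Cl₂ equivalent: 3.222 mg/L × 272,000 L = 876.5 g.
Product at 68.2% available Cl: 876.5 / 0.682 = 1285 g.

1.29 kg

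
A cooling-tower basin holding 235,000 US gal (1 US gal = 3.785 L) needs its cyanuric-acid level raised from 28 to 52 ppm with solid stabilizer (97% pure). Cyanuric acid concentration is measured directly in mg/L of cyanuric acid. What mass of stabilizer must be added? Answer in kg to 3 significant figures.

Volume: 235,000 US gal × 3.785 L/gal = 889,475 L.
CYA to add: (52 − 28) = 24 mg/L × 889,475 L = 21,350 g cyanuric acid.
At 97% purity: 21,350 / 0.97 = 22,010 g product.

22.0 kg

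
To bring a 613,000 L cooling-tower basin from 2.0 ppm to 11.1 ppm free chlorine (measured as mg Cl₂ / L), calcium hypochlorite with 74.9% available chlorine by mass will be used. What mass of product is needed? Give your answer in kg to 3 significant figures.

7.45 kg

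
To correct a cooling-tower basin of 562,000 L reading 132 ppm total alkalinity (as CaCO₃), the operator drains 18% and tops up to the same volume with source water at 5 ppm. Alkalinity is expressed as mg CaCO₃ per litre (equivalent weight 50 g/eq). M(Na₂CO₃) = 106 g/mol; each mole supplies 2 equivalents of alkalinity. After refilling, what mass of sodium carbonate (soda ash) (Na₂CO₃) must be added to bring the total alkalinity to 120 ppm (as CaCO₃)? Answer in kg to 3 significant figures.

6.47 kg

After draining 18% and refilling: 132 × 0.82 + 5 × 0.18 = 109.14 ppm.
Deficit to target: 120 − 109.14 = 10.86 mg/L.
As CaCO₃: 10.86 mg/L × 562,000 L = 6103 g; ÷ 50 g/eq ÷ 2 = 61.03 mol Na₂CO₃.
Mass: 61.03 × 106 = 6470 g.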